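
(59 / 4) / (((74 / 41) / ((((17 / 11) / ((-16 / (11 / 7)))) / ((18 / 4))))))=-41123 / 149184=-0.28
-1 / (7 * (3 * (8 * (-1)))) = 1 / 168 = 0.01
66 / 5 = 13.20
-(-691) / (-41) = -16.85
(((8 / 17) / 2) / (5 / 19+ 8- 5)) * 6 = 228 / 527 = 0.43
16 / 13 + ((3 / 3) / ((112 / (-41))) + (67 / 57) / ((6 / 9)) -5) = -65623 / 27664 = -2.37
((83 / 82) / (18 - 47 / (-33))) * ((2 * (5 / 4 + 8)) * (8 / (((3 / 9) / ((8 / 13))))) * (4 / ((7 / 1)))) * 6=116747136 / 2391571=48.82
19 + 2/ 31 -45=-804/ 31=-25.94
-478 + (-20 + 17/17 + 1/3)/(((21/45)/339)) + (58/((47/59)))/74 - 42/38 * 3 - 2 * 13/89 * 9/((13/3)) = -41289472148/2940649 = -14040.94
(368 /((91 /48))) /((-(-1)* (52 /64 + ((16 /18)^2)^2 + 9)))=1854296064 /99700783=18.60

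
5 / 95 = 1 / 19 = 0.05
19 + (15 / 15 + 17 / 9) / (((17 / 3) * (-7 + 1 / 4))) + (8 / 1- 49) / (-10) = 317047 / 13770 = 23.02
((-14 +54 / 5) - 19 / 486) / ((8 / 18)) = -7871 / 1080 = -7.29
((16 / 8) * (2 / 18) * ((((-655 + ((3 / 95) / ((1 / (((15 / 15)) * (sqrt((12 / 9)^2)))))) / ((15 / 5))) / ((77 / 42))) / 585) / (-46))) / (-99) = -373342 / 12527883225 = -0.00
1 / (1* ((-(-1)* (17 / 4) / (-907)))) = -3628 / 17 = -213.41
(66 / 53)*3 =198 / 53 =3.74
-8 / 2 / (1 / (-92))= 368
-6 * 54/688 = -81/172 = -0.47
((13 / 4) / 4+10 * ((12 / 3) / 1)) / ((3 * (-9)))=-653 / 432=-1.51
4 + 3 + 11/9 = 74/9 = 8.22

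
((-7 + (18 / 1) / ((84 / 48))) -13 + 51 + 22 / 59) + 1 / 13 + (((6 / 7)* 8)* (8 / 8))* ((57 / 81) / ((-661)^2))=881139687710 / 21112459641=41.74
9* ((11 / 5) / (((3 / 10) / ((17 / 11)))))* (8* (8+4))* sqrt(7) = 9792* sqrt(7) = 25907.20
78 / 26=3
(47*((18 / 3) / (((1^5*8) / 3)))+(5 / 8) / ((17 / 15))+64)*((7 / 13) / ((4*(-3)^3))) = -162127 / 190944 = -0.85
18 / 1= 18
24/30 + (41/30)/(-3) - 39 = -3479/90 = -38.66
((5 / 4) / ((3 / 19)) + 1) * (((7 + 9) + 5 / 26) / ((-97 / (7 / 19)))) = -315329 / 575016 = -0.55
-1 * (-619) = 619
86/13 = 6.62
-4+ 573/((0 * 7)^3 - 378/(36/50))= -891/175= -5.09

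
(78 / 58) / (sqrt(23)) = 39* sqrt(23) / 667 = 0.28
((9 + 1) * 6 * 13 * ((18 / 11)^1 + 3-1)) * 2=62400 / 11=5672.73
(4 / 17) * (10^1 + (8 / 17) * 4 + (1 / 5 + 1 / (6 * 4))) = 24733 / 8670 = 2.85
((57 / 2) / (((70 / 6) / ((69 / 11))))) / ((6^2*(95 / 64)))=552 / 1925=0.29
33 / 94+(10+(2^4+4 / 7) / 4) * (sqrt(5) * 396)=33 / 94+39204 * sqrt(5) / 7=12523.61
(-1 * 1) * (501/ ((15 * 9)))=-167/ 45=-3.71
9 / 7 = 1.29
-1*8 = -8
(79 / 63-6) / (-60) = 0.08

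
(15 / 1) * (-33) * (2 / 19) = -52.11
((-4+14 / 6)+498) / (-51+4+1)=-1489 / 138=-10.79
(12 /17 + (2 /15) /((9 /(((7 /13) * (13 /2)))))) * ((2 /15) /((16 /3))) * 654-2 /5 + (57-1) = 1040231 /15300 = 67.99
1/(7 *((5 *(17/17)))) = 1/35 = 0.03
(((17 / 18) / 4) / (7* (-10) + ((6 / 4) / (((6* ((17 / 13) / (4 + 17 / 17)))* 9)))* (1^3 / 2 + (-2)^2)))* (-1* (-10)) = -578 / 17019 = -0.03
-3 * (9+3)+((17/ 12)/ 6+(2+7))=-1927/ 72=-26.76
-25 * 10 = -250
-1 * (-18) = 18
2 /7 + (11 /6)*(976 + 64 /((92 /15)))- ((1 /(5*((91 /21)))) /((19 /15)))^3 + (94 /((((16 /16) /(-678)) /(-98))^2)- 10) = 3020489881013463663257 /7278434709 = 414991684582.75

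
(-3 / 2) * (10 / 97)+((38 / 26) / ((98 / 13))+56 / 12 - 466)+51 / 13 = -169562987 / 370734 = -457.37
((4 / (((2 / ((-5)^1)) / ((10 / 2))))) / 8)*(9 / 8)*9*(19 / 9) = -4275 / 32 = -133.59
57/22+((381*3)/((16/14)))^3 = 5634112278603/5632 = 1000375049.47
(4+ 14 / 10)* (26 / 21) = 6.69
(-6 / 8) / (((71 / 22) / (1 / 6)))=-11 / 284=-0.04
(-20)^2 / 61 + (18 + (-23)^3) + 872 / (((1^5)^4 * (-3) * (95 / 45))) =-14232667 / 1159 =-12280.13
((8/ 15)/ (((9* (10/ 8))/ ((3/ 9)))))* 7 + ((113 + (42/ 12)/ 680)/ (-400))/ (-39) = 67514669/ 572832000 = 0.12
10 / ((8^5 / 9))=0.00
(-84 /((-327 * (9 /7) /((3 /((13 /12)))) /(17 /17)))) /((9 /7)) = 5488 /12753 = 0.43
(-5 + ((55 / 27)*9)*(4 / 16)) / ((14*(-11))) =5 / 1848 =0.00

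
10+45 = 55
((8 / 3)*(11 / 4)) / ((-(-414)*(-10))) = -11 / 6210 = -0.00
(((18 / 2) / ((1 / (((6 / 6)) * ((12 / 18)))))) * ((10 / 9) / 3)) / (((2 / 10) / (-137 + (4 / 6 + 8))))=-38500 / 27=-1425.93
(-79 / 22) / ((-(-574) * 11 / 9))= -711 / 138908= -0.01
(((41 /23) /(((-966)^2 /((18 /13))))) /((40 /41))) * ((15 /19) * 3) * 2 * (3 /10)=45387 /11780576080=0.00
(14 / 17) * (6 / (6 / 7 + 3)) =196 / 153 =1.28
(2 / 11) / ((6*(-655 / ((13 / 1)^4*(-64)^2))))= -116985856 / 21615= -5412.25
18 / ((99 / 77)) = 14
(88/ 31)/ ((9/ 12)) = 352/ 93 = 3.78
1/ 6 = 0.17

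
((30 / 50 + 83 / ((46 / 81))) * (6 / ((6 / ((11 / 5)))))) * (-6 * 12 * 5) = -13366188 / 115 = -116227.72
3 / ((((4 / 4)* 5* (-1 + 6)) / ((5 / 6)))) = 1 / 10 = 0.10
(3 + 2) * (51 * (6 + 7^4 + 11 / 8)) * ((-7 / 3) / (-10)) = 143298.31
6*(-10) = -60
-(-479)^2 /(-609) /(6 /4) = 458882 /1827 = 251.17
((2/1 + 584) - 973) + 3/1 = -384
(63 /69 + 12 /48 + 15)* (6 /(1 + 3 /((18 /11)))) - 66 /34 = 32.29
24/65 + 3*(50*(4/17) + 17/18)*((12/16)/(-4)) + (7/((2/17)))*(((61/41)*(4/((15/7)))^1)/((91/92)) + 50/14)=1621332197/4349280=372.78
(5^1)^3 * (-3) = -375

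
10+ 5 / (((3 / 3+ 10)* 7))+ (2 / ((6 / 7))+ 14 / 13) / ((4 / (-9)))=9577 / 4004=2.39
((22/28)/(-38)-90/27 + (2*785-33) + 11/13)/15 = 31837643/311220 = 102.30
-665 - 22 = -687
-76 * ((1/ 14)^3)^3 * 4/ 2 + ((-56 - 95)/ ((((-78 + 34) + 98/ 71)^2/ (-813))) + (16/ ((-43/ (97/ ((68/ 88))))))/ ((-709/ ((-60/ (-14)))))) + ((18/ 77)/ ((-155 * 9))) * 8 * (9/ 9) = 20855833981375722488658403/ 307311819712411872339520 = 67.87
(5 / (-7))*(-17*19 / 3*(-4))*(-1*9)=2768.57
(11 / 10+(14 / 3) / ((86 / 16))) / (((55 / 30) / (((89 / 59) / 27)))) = 225971 / 3767445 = 0.06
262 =262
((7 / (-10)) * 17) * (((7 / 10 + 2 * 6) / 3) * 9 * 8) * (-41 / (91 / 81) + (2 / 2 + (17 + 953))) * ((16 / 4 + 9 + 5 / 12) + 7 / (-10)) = -14008783768 / 325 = -43103950.06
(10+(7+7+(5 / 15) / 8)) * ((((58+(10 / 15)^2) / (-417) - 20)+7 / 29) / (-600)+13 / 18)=28462500071 / 1567252800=18.16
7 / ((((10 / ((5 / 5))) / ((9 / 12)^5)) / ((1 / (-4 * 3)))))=-567 / 40960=-0.01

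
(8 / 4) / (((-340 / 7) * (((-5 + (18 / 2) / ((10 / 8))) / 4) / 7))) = -98 / 187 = -0.52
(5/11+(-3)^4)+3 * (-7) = 665/11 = 60.45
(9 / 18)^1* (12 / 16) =3 / 8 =0.38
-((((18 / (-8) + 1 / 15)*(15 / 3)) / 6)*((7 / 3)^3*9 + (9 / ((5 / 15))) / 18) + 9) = 87157 / 432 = 201.75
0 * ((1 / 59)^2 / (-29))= 0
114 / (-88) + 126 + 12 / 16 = 125.45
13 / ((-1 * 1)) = -13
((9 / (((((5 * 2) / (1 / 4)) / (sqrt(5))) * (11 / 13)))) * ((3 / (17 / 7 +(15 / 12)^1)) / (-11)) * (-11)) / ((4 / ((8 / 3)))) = 819 * sqrt(5) / 5665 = 0.32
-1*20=-20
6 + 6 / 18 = 19 / 3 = 6.33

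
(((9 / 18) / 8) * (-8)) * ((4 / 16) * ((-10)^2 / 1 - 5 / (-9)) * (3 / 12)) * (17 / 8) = -15385 / 2304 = -6.68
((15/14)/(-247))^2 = 225/11957764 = 0.00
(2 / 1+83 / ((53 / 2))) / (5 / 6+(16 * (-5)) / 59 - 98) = -96288 / 1848481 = -0.05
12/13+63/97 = 1983/1261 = 1.57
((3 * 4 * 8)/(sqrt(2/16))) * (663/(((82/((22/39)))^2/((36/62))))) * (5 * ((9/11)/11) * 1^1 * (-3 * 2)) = -5287680 * sqrt(2)/677443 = -11.04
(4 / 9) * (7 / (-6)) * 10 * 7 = -36.30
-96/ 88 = -1.09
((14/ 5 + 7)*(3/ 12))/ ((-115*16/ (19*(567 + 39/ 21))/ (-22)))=2912833/ 9200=316.61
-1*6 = -6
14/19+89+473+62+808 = 27222/19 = 1432.74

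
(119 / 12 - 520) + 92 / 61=-372277 / 732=-508.58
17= 17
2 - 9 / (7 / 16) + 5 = -13.57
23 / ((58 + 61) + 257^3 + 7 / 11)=253 / 186721839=0.00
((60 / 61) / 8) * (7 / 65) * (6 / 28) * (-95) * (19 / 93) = -5415 / 98332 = -0.06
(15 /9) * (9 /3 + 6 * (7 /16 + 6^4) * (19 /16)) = 1971225 /128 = 15400.20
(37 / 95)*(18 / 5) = 666 / 475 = 1.40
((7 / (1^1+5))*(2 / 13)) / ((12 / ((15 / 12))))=35 / 1872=0.02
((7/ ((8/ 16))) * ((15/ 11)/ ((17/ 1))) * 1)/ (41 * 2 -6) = 105/ 7106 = 0.01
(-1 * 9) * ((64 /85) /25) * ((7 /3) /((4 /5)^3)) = -21 /17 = -1.24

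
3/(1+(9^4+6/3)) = 1/2188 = 0.00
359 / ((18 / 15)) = 1795 / 6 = 299.17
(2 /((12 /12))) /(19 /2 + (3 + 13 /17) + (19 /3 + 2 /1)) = 204 /2203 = 0.09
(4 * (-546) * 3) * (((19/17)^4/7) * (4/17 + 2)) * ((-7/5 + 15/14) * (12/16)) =39979094454/49694995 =804.49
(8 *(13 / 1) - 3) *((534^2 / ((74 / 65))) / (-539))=-46934.99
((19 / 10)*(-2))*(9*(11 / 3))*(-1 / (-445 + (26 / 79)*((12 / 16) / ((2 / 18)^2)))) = -99066 / 335755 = -0.30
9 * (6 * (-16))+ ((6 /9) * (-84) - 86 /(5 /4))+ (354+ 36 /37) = -117258 /185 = -633.83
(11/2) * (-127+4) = -1353/2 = -676.50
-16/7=-2.29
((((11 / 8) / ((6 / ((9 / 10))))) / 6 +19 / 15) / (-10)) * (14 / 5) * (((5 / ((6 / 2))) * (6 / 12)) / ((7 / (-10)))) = 1249 / 2880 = 0.43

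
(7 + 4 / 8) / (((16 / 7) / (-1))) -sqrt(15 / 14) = -105 / 32 -sqrt(210) / 14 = -4.32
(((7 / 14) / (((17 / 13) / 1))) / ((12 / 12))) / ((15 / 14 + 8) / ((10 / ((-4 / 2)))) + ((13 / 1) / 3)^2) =4095 / 181679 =0.02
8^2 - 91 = -27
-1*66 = -66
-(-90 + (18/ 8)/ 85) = 30591/ 340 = 89.97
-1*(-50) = 50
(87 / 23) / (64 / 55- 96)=-4785 / 119968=-0.04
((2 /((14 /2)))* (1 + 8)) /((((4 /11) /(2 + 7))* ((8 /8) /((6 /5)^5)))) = 158.36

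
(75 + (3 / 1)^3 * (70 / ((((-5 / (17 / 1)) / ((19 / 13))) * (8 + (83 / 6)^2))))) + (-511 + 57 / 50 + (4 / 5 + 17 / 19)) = -42569629407 / 88635950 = -480.27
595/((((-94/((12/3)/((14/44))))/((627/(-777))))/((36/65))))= 5627952/158249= 35.56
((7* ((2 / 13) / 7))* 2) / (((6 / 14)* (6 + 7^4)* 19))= 28 / 1783587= 0.00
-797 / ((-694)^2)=-797 / 481636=-0.00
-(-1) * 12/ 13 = 12/ 13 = 0.92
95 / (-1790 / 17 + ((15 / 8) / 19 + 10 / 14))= -0.91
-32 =-32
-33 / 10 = -3.30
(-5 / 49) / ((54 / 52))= -0.10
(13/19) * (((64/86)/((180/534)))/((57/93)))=573872/232845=2.46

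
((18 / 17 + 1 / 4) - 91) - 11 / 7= -43441 / 476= -91.26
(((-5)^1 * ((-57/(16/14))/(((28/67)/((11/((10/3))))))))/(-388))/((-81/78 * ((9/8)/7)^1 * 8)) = 1274273/335232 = 3.80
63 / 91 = 9 / 13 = 0.69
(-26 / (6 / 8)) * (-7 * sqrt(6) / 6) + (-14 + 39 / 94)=-1277 / 94 + 364 * sqrt(6) / 9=85.48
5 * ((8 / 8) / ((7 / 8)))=40 / 7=5.71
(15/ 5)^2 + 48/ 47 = 471/ 47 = 10.02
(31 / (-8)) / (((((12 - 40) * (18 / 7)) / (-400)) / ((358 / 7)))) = -138725 / 126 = -1100.99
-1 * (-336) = 336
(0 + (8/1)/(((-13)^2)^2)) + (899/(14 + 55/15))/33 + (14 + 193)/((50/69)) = 239111182979/832553150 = 287.20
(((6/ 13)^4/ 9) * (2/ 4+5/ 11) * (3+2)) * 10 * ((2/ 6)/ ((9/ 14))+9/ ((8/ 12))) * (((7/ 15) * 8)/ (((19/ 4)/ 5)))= 237395200/ 17907747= 13.26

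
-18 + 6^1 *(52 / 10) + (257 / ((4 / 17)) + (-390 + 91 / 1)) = 16129 / 20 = 806.45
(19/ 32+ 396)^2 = 161061481/ 1024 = 157286.60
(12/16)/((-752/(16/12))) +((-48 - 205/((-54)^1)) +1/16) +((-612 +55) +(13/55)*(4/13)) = -601.07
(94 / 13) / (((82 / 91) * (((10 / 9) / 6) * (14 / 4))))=2538 / 205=12.38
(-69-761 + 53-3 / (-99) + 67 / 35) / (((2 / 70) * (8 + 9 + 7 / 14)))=-1790378 / 1155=-1550.11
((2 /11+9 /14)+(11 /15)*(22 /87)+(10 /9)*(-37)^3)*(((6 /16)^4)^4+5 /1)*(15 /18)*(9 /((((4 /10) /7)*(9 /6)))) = -79591357941707365354059485 /3232458632545173504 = -24622544.94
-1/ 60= -0.02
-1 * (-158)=158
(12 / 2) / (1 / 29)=174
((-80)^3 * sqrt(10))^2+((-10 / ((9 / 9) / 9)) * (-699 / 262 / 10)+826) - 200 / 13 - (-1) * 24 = 8928624642924483 / 3406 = 2621440000858.63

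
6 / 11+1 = 17 / 11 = 1.55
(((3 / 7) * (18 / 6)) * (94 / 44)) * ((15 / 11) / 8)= 0.47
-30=-30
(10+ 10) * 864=17280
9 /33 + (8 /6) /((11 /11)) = 53 /33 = 1.61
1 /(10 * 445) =1 /4450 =0.00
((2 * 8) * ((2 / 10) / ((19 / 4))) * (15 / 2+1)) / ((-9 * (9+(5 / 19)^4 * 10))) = -3731296 / 53061255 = -0.07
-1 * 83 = -83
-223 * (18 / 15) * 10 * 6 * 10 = -160560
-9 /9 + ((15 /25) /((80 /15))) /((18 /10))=-15 /16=-0.94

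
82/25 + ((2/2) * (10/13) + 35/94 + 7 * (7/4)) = 16.67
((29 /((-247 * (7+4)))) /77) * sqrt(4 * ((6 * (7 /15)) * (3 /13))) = -58 * sqrt(2730) /13598585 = -0.00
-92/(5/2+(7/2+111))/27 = -92/3159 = -0.03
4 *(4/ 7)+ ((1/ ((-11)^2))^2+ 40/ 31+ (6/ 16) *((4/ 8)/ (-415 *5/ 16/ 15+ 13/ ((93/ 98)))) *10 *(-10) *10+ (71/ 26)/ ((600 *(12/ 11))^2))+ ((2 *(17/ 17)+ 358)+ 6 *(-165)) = -21364335490072737101287/ 32198000303589120000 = -663.53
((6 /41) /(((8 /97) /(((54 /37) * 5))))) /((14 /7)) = 39285 /6068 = 6.47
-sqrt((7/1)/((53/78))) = -sqrt(28938)/53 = -3.21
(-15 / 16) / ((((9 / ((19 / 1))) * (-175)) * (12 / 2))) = 19 / 10080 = 0.00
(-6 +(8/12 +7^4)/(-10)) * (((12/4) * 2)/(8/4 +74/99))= -146223/272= -537.58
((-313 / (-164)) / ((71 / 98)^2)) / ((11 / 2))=0.66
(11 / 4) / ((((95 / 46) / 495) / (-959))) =-24020073 / 38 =-632107.18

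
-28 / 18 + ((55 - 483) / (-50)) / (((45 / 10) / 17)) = 6926 / 225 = 30.78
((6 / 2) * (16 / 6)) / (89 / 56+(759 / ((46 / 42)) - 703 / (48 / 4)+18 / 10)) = 6720 / 535757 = 0.01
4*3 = 12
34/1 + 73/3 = 175/3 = 58.33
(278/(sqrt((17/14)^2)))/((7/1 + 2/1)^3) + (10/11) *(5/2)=352637/136323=2.59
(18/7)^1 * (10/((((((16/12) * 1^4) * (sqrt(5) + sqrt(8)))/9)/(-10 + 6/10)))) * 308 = -502524/(sqrt(5) + 2 * sqrt(2)) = -99224.90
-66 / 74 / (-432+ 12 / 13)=143 / 69116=0.00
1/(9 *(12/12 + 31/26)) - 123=-63073/513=-122.95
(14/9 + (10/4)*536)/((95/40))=564.87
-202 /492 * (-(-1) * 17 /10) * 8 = -3434 /615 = -5.58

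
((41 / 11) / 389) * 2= 82 / 4279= 0.02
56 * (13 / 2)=364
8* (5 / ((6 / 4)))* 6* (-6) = -960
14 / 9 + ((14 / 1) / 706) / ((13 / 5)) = 64561 / 41301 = 1.56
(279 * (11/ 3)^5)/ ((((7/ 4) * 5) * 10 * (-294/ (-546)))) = 129807106/ 33075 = 3924.63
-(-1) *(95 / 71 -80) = -5585 / 71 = -78.66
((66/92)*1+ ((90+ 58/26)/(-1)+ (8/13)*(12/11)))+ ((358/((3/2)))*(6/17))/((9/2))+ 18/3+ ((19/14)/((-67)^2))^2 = -131420694872557261/1987515784626372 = -66.12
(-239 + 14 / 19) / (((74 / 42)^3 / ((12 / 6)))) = -83849094 / 962407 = -87.12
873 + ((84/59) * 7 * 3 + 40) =942.90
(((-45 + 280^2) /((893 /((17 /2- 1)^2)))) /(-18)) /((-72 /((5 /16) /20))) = 1958875 /32919552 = 0.06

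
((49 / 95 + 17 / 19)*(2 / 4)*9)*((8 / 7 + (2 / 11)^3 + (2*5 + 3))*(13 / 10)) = 116.75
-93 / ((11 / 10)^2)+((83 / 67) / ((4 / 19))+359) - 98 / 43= 285.75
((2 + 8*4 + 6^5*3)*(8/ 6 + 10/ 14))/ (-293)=-1004566/ 6153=-163.26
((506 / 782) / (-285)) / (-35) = 11 / 169575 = 0.00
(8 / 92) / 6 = 0.01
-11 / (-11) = 1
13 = 13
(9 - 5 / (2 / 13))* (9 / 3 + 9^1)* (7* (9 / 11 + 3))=-82908 / 11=-7537.09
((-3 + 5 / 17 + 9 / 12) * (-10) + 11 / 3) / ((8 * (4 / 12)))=2369 / 272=8.71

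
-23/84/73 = -23/6132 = -0.00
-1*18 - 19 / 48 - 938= -45907 / 48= -956.40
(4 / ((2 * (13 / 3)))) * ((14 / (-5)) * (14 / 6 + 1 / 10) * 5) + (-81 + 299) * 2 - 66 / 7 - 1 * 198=96846 / 455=212.85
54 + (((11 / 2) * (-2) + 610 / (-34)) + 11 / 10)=26.16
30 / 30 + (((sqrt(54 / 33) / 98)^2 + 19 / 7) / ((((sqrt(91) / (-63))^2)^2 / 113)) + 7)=106304609975 / 182182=583507.76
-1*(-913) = 913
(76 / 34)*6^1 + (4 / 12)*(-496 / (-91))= 70676 / 4641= 15.23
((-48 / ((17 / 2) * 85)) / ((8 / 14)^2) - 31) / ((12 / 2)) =-45089 / 8670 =-5.20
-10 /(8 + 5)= -10 /13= -0.77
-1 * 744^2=-553536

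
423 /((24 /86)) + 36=6207 /4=1551.75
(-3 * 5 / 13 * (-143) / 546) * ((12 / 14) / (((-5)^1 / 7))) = -33 / 91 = -0.36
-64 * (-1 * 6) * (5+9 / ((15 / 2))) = 11904 / 5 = 2380.80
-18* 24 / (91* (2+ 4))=-72 / 91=-0.79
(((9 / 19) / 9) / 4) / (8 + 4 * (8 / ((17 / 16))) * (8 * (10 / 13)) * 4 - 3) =221 / 12535820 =0.00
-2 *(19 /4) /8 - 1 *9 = -163 /16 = -10.19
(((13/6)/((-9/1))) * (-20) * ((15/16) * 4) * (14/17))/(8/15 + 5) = 11375/4233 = 2.69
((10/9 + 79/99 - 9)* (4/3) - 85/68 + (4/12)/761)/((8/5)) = -5376245/803616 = -6.69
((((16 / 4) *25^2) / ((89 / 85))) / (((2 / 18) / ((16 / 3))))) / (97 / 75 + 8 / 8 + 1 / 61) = 46665000000 / 940463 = 49619.18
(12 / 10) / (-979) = -6 / 4895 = -0.00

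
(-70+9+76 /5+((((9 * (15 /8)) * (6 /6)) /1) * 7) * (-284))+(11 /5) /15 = -5038973 /150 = -33593.15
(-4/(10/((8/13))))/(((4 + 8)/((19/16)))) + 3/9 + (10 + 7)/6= 817/260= 3.14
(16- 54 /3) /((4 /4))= -2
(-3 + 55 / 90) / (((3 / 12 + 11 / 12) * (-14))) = 43 / 294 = 0.15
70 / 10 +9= 16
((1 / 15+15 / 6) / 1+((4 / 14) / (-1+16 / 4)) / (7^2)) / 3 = 26431 / 30870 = 0.86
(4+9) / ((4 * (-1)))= -13 / 4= -3.25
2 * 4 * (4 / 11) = 32 / 11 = 2.91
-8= -8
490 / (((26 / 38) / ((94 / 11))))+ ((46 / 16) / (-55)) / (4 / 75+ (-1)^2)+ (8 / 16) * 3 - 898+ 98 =480918759 / 90376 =5321.31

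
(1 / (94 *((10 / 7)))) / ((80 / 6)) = 21 / 37600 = 0.00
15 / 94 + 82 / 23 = 8053 / 2162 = 3.72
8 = 8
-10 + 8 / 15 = -9.47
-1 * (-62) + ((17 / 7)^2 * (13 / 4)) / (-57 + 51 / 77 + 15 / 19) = 140294299 / 2275476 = 61.65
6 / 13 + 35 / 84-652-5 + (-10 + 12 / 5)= -517703 / 780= -663.72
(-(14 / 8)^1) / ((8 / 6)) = -21 / 16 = -1.31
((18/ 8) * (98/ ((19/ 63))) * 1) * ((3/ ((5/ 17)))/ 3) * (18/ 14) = 3196.09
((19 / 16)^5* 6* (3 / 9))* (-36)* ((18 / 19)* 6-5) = -116.33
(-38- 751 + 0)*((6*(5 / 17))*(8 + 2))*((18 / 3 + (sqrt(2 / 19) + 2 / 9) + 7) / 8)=-46025 / 2- 59175*sqrt(38) / 646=-23577.17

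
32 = 32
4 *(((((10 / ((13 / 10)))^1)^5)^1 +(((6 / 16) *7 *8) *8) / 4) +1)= 40063862396 / 371293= 107903.63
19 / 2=9.50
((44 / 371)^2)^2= 3748096 / 18945044881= 0.00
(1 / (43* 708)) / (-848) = -1 / 25816512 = -0.00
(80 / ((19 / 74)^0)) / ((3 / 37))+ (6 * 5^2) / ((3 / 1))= 3110 / 3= 1036.67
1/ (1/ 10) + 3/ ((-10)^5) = 999997/ 100000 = 10.00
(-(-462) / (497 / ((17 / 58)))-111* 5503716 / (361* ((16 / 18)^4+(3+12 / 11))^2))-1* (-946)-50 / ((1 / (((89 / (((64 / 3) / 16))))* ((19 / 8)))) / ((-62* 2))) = 312539024969980463003449 / 344310280731810796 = 907724.93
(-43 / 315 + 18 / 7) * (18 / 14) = 767 / 245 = 3.13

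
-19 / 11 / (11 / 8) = -152 / 121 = -1.26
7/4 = 1.75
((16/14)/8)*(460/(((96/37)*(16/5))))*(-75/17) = -34.92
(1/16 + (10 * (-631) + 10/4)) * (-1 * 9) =56766.94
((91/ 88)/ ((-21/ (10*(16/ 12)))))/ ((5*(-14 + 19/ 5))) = 65/ 5049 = 0.01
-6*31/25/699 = -0.01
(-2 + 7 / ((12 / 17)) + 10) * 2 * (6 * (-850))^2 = 932025000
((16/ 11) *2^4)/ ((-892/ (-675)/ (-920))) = -39744000/ 2453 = -16202.20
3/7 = 0.43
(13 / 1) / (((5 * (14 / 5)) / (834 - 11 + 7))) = 5395 / 7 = 770.71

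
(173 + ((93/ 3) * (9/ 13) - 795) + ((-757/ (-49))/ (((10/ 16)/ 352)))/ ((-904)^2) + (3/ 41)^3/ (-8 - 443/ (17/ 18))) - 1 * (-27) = -573.53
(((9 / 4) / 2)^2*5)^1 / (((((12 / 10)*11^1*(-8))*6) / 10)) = -1125 / 11264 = -0.10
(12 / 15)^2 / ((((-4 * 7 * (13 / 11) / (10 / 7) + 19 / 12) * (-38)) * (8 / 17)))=2244 / 1353085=0.00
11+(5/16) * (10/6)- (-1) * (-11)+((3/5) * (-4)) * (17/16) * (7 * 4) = -17011/240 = -70.88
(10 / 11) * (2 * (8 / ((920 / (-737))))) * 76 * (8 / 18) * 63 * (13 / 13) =-570304 / 23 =-24795.83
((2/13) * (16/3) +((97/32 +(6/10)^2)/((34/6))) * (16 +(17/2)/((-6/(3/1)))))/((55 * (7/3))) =2379941/38896000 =0.06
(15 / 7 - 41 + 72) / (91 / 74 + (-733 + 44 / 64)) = -137344 / 3029607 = -0.05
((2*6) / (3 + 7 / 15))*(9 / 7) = 405 / 91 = 4.45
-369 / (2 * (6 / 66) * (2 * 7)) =-4059 / 28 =-144.96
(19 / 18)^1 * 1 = 19 / 18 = 1.06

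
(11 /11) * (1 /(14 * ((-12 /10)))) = -5 /84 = -0.06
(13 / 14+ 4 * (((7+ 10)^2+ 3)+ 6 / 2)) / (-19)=-16533 / 266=-62.15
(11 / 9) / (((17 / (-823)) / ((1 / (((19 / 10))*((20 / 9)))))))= -9053 / 646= -14.01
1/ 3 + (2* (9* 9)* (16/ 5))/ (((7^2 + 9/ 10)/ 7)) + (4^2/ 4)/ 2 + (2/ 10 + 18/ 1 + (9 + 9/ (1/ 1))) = 832742/ 7485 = 111.25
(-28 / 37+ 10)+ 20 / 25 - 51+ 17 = -4432 / 185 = -23.96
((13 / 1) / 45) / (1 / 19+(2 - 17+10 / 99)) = -2717 / 139630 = -0.02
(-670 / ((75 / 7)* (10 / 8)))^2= 2502.67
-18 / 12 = -3 / 2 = -1.50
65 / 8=8.12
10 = 10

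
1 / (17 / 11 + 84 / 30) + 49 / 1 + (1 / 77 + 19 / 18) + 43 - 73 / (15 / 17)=17499047 / 1656270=10.57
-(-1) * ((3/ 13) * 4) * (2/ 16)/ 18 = 1/ 156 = 0.01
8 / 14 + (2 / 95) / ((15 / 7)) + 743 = 7417223 / 9975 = 743.58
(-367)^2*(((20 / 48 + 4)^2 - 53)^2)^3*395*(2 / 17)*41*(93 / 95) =170219120357955410922235645988489 / 479983407464448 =354635426372657287.33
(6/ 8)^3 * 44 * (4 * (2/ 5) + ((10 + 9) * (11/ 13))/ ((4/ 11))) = 3537567/ 4160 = 850.38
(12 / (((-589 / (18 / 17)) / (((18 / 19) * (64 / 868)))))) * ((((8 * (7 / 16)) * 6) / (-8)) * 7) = 0.03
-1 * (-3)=3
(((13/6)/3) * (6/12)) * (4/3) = 13/27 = 0.48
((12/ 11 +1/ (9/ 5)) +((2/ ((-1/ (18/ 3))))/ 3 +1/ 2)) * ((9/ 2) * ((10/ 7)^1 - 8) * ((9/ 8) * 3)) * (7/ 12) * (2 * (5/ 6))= 126615/ 704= 179.85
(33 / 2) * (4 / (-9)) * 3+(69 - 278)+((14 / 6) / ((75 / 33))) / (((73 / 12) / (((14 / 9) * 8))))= -3759679 / 16425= -228.90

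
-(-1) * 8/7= 8/7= 1.14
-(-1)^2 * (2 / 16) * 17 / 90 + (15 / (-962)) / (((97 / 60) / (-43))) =13138831 / 33593040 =0.39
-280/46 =-140/23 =-6.09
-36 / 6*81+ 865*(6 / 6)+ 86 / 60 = 11413 / 30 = 380.43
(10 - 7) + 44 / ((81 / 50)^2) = 129683 / 6561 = 19.77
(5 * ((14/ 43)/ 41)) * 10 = 700/ 1763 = 0.40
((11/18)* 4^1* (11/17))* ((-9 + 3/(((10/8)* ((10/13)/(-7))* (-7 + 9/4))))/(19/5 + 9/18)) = -19844/12255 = -1.62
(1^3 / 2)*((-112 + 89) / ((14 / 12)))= -69 / 7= -9.86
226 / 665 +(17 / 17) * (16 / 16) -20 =-12409 / 665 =-18.66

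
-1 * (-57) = 57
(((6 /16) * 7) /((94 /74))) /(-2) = -777 /752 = -1.03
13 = 13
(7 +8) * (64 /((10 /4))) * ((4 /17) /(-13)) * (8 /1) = -12288 /221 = -55.60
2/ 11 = 0.18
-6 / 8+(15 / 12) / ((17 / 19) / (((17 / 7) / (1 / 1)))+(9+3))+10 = 879 / 94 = 9.35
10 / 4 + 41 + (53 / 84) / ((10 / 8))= 9241 / 210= 44.00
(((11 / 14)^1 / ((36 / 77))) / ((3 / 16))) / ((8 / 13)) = 1573 / 108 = 14.56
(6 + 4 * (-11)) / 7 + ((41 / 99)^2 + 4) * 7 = 1630927 / 68607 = 23.77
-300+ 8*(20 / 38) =-5620 / 19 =-295.79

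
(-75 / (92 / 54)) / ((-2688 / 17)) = 11475 / 41216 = 0.28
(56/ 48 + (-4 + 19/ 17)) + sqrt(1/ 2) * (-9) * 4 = -18 * sqrt(2) - 175/ 102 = -27.17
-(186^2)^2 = -1196883216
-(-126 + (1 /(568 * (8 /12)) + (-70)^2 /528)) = 4375489 /37488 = 116.72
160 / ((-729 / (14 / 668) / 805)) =-450800 / 121743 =-3.70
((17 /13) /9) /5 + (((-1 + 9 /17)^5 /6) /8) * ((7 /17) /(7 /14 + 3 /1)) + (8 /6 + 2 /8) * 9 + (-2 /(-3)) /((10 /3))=817801780409 /56481911460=14.48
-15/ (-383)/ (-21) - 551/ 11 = -1477286/ 29491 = -50.09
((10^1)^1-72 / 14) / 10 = 17 / 35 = 0.49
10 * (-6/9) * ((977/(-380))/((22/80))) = 39080/627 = 62.33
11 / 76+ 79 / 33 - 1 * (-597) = 1503643 / 2508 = 599.54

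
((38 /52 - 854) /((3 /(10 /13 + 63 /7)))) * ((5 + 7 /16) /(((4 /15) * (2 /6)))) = -3676830975 /21632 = -169971.85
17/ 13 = 1.31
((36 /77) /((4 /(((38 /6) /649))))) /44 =57 /2198812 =0.00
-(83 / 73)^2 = -6889 / 5329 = -1.29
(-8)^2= 64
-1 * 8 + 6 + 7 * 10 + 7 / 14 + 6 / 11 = 69.05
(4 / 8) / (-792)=-1 / 1584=-0.00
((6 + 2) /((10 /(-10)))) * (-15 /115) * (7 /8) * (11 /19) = 231 /437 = 0.53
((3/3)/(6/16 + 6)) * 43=344/51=6.75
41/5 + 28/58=1259/145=8.68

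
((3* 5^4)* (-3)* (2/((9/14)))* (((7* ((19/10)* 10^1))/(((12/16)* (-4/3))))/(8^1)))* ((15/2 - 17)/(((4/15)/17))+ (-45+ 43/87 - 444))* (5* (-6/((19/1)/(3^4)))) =9445165734375/232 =40711921268.86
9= 9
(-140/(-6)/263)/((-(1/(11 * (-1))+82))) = -770/710889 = -0.00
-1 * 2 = -2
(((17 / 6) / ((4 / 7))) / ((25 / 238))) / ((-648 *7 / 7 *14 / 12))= -2023 / 32400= -0.06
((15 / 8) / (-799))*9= -135 / 6392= -0.02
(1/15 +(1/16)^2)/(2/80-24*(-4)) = 271/368736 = 0.00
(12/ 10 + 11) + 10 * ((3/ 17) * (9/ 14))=13.33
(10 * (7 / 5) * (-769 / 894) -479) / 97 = -219496 / 43359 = -5.06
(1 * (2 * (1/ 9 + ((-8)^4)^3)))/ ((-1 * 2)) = -68719476736.11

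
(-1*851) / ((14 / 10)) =-4255 / 7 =-607.86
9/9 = 1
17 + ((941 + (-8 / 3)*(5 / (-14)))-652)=6446 / 21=306.95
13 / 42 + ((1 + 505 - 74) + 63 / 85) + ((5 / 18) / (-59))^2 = 290606127109 / 671067180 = 433.05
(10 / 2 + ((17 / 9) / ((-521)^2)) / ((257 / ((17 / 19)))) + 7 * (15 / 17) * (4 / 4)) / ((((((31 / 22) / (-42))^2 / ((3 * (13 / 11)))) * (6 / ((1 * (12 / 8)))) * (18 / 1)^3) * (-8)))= -0.19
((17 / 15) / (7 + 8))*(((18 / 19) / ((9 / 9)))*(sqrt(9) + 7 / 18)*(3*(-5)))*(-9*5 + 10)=7259 / 57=127.35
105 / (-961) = -105 / 961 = -0.11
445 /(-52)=-445 /52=-8.56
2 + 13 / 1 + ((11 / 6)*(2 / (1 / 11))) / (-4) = 59 / 12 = 4.92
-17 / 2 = -8.50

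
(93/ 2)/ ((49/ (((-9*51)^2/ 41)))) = 19593333/ 4018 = 4876.39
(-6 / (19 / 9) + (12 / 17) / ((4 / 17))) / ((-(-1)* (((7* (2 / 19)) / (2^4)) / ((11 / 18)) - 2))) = -132 / 1609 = -0.08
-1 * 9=-9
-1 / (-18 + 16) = 1 / 2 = 0.50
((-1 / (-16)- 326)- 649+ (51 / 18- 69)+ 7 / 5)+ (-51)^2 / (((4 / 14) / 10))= 21598871 / 240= 89995.30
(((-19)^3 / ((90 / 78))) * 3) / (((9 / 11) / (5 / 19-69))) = 67419638 / 45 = 1498214.18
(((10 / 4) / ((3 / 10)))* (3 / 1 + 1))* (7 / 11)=21.21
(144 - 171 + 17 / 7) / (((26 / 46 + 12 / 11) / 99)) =-4308084 / 2933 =-1468.83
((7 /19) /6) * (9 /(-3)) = -7 /38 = -0.18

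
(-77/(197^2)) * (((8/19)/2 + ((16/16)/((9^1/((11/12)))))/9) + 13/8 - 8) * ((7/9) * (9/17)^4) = 21617673/28981629784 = 0.00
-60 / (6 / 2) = -20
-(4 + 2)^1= -6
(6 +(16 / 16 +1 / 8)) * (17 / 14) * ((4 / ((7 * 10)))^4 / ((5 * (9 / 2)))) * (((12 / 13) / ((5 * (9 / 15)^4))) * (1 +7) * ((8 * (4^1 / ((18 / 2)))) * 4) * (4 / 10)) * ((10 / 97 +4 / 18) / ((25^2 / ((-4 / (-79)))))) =6011748352 / 858207777579140625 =0.00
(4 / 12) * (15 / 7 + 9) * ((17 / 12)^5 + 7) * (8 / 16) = 41101853 / 1741824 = 23.60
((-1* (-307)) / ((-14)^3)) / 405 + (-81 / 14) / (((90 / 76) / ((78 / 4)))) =-105877351 / 1111320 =-95.27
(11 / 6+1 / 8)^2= 3.84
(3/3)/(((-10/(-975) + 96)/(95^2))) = 94.00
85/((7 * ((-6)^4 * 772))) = 85/7003584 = 0.00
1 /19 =0.05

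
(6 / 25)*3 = 0.72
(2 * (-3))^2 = 36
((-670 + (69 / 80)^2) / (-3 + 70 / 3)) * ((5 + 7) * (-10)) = 38549151 / 9760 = 3949.71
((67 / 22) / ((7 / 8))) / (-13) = -268 / 1001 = -0.27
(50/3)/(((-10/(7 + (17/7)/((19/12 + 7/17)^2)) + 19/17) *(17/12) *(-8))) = 220606825/29461123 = 7.49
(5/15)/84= 0.00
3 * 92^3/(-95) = -2336064/95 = -24590.15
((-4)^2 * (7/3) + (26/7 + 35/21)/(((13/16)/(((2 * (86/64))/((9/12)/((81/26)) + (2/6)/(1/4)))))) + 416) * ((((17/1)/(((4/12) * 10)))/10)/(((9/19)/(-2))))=-102428867/102375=-1000.53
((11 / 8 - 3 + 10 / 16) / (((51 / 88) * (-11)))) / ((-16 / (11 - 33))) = 0.22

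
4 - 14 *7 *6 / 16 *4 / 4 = -131 / 4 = -32.75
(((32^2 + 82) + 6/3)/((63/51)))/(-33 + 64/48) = -28.32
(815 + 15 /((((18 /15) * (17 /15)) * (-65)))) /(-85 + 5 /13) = -72031 /7480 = -9.63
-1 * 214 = -214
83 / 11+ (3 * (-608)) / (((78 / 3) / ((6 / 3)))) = -18985 / 143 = -132.76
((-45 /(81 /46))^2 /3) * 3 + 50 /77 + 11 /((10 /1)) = 40842107 /62370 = 654.84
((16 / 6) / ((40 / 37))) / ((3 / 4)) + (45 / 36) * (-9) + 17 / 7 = -6971 / 1260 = -5.53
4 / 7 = 0.57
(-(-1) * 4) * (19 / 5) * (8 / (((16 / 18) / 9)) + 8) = 6764 / 5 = 1352.80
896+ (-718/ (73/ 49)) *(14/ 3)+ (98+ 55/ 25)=-1371901/ 1095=-1252.88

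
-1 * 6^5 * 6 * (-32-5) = 1726272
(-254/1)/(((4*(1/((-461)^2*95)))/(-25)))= 64101646625/2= 32050823312.50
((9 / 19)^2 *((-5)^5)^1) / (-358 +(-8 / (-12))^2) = 2278125 / 1161698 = 1.96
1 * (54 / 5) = 54 / 5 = 10.80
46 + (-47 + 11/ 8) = 3/ 8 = 0.38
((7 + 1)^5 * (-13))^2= 181462368256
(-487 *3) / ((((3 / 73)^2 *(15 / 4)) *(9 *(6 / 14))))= -72666244 / 1215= -59807.61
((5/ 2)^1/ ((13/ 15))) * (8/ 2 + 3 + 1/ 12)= 2125/ 104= 20.43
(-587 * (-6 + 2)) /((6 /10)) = 11740 /3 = 3913.33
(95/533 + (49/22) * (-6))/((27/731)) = -56510686/158301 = -356.98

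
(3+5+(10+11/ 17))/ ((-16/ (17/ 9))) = -317/ 144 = -2.20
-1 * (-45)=45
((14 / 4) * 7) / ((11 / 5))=11.14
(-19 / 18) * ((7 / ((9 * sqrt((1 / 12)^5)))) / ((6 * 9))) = -1064 * sqrt(3) / 243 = -7.58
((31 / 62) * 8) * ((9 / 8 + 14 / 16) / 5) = 8 / 5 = 1.60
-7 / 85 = -0.08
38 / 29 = 1.31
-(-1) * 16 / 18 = 8 / 9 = 0.89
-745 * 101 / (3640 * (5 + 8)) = -15049 / 9464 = -1.59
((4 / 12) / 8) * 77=3.21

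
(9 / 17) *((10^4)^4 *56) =5040000000000000000 / 17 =296470588235294117.65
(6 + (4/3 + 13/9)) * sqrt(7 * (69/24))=79 * sqrt(322)/36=39.38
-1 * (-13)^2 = -169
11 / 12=0.92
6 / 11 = 0.55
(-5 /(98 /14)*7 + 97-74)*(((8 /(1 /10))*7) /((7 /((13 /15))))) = 1248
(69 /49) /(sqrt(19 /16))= 276 * sqrt(19) /931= 1.29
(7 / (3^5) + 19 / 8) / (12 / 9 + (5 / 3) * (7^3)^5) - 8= -8.00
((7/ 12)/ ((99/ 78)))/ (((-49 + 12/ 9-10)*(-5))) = 91/ 57090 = 0.00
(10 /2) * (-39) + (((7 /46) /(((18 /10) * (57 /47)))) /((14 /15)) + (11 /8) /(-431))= -194.93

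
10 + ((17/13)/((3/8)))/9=3646/351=10.39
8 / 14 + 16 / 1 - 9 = 53 / 7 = 7.57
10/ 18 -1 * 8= -67/ 9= -7.44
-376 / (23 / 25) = -9400 / 23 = -408.70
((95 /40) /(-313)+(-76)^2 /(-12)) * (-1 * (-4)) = -3615833 /1878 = -1925.36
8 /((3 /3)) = 8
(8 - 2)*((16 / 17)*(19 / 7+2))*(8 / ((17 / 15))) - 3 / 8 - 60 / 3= 2711531 / 16184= 167.54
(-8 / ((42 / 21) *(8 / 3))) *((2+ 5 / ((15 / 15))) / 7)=-3 / 2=-1.50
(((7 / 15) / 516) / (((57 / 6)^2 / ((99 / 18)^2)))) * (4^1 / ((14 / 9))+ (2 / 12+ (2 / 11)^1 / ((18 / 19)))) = 44671 / 50294520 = 0.00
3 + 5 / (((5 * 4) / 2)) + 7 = 21 / 2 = 10.50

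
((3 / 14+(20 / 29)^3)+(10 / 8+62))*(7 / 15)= 29.77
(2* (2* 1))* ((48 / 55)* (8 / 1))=1536 / 55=27.93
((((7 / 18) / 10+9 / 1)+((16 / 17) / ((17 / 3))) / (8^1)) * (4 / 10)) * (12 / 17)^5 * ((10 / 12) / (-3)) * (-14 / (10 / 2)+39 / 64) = 3964432596 / 10258466825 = 0.39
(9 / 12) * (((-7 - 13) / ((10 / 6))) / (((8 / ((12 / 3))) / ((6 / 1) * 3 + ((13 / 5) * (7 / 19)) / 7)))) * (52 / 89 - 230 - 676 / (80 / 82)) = 12729091527 / 169100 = 75275.53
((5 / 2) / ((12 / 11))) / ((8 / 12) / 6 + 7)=165 / 512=0.32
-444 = -444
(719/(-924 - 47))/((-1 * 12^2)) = 719/139824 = 0.01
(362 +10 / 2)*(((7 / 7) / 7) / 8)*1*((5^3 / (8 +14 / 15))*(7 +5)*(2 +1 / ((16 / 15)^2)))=3167.99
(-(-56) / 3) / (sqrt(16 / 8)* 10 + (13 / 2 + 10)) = 1232 / 289-2240* sqrt(2) / 867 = 0.61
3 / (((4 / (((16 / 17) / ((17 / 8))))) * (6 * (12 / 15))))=20 / 289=0.07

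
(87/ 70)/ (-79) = -87/ 5530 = -0.02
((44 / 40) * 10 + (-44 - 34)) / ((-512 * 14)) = 67 / 7168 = 0.01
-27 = -27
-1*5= -5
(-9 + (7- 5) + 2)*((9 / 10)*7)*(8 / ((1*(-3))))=84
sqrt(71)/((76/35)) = 35 * sqrt(71)/76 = 3.88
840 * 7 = 5880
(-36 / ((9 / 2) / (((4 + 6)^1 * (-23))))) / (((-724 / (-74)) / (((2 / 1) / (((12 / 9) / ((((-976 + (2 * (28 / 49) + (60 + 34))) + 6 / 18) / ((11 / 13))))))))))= -371938060 / 1267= -293558.06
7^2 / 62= 49 / 62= 0.79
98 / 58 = 49 / 29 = 1.69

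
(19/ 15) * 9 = 57/ 5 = 11.40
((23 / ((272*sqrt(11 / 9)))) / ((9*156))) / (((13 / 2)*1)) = 23*sqrt(11) / 9101664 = 0.00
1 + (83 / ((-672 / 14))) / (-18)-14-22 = -30157 / 864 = -34.90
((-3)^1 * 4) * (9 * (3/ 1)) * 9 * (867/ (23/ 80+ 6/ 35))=-5508857.28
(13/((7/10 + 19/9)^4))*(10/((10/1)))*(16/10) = 1364688000/4097152081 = 0.33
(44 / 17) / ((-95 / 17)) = -44 / 95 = -0.46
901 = 901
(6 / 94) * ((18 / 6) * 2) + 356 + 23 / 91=1525331 / 4277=356.64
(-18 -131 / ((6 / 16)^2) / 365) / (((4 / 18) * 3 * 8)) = -33757 / 8760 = -3.85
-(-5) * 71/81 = 355/81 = 4.38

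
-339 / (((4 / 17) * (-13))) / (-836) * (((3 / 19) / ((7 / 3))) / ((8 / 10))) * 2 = -0.02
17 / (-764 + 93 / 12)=-68 / 3025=-0.02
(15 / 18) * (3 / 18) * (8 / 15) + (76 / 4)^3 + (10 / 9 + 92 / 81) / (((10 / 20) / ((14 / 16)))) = 1111807 / 162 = 6863.01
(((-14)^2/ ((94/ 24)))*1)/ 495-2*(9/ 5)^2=-247342/ 38775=-6.38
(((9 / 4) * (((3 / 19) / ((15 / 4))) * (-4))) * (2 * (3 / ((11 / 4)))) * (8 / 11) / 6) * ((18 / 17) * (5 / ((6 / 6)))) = -20736 / 39083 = -0.53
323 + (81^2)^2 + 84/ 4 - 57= 43047008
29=29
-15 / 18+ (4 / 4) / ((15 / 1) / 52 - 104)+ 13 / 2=91525 / 16179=5.66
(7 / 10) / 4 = 7 / 40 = 0.18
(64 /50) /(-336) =-2 /525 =-0.00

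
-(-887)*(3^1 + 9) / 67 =10644 / 67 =158.87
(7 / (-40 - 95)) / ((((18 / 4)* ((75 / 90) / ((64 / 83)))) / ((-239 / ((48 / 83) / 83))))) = 2221744 / 6075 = 365.72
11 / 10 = 1.10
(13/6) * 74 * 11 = 5291/3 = 1763.67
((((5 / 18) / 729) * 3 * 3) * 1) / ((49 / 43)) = 215 / 71442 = 0.00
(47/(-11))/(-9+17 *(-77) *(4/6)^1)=141/29095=0.00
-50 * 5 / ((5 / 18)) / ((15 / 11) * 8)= -165 / 2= -82.50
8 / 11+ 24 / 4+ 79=85.73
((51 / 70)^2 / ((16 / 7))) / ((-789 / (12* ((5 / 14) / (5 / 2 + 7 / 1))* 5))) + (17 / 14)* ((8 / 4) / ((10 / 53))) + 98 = 2171763147 / 19588240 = 110.87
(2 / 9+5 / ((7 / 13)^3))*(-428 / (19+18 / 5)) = -213039140 / 348831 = -610.72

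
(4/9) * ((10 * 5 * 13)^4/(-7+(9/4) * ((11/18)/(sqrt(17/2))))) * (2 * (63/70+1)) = -46179492223.47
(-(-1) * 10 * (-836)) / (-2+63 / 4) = -608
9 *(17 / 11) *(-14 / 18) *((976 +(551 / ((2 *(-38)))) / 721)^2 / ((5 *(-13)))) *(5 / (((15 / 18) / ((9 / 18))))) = 80813026242255 / 169913744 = 475612.06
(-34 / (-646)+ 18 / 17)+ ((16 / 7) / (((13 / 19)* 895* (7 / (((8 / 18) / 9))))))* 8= 16581516229 / 14915918745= 1.11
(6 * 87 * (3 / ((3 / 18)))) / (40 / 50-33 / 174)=908280 / 59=15394.58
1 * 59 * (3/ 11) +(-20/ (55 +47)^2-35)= -541063/ 28611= -18.91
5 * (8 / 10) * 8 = 32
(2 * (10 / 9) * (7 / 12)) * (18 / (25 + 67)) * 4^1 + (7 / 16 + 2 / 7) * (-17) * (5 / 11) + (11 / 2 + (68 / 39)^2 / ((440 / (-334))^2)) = 31737753071 / 11852240400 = 2.68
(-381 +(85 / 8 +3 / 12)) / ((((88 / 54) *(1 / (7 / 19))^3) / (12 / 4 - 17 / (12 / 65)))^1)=9771308883 / 9657472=1011.79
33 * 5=165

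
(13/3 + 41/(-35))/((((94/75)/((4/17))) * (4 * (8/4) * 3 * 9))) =415/151011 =0.00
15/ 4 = 3.75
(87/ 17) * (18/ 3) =522/ 17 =30.71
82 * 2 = 164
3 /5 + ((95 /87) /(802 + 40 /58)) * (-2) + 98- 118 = -3387424 /174585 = -19.40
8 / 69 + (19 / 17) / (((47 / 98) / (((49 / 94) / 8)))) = 5551103 / 20729256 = 0.27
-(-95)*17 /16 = 1615 /16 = 100.94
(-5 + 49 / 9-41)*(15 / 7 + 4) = -15695 / 63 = -249.13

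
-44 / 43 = -1.02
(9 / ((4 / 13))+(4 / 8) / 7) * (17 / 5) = 99.69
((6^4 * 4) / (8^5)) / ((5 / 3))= 243 / 2560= 0.09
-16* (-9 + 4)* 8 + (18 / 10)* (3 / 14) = 44827 / 70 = 640.39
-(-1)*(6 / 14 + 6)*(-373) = -16785 / 7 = -2397.86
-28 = -28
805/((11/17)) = 13685/11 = 1244.09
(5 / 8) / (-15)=-0.04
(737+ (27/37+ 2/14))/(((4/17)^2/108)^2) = 2807919203.95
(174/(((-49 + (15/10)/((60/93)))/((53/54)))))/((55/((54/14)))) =-36888/143759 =-0.26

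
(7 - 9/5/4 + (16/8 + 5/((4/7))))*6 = 519/5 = 103.80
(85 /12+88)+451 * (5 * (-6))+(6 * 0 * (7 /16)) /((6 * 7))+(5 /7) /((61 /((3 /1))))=-68840333 /5124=-13434.88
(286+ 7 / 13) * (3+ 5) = 29800 / 13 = 2292.31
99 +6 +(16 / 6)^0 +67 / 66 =7063 / 66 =107.02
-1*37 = -37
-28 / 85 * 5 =-28 / 17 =-1.65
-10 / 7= -1.43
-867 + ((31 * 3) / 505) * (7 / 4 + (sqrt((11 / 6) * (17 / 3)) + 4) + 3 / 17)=-29735301 / 34340 + 31 * sqrt(374) / 1010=-865.32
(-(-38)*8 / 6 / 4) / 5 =2.53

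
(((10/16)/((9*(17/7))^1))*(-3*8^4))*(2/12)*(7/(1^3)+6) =-761.31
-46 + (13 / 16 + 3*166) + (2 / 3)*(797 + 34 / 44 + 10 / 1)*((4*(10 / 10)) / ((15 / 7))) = 11547683 / 7920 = 1458.04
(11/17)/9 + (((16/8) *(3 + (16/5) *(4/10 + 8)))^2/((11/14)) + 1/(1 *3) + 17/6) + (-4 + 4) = 9568855349/2103750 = 4548.48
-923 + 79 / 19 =-17458 / 19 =-918.84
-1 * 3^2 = -9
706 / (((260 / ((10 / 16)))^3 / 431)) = 0.00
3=3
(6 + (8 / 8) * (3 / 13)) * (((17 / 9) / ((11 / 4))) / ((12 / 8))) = 408 / 143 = 2.85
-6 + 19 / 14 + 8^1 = 47 / 14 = 3.36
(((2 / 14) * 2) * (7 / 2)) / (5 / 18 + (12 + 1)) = 18 / 239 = 0.08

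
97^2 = 9409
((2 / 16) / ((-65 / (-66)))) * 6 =99 / 130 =0.76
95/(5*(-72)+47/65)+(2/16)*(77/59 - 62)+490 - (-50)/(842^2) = 941954547977127/1953659482456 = 482.15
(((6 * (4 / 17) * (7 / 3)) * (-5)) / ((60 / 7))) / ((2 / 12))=-196 / 17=-11.53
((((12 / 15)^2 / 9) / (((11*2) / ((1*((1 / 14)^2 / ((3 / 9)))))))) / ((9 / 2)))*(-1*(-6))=8 / 121275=0.00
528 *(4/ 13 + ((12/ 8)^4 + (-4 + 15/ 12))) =17985/ 13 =1383.46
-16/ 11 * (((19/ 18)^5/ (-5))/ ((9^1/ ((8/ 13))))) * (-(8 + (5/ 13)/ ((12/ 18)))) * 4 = -4417360616/ 4939744095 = -0.89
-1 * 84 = -84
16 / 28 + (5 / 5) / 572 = 2295 / 4004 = 0.57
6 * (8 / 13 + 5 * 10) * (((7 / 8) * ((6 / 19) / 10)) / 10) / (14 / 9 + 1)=186543 / 568100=0.33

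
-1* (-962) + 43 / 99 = 95281 / 99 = 962.43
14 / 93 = 0.15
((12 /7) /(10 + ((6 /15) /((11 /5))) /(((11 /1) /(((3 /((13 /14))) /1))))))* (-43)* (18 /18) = -405834 /55349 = -7.33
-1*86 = -86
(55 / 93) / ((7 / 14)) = 110 / 93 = 1.18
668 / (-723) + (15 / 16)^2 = -8333 / 185088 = -0.05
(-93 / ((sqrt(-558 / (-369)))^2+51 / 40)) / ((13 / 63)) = -1372680 / 8489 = -161.70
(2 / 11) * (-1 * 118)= -236 / 11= -21.45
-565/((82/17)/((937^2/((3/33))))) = -92761814695/82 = -1131241642.62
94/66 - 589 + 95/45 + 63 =-51724/99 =-522.46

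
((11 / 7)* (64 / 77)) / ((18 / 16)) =512 / 441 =1.16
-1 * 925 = -925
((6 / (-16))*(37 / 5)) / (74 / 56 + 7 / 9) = -1.32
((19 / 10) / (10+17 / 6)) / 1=57 / 385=0.15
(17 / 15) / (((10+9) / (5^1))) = 17 / 57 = 0.30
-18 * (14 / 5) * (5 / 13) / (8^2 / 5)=-315 / 208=-1.51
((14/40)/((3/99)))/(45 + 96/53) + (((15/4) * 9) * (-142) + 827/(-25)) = -399055061/82700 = -4825.33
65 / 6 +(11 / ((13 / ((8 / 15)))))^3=162018569 / 14829750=10.93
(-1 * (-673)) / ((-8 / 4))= -336.50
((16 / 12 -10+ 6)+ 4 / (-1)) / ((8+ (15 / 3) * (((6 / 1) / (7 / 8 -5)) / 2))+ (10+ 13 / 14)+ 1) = -3080 / 7527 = -0.41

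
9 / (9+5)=9 / 14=0.64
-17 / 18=-0.94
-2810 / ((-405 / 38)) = 21356 / 81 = 263.65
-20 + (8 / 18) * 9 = -16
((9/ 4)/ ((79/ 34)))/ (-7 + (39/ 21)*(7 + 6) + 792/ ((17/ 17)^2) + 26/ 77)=11781/ 9848140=0.00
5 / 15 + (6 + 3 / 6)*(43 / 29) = 1735 / 174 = 9.97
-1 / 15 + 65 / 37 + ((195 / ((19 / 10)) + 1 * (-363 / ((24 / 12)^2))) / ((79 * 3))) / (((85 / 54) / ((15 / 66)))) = 1057648109 / 623125140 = 1.70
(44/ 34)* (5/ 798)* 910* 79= 564850/ 969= 582.92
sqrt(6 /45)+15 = sqrt(30) /15+15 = 15.37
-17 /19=-0.89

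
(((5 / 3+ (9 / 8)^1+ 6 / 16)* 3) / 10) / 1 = 19 / 20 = 0.95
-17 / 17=-1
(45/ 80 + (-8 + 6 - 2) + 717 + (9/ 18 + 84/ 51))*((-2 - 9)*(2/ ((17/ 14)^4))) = -10283017206/ 1419857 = -7242.29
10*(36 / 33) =120 / 11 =10.91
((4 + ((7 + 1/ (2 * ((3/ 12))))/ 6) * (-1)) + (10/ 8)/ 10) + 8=10.62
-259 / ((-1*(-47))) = -259 / 47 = -5.51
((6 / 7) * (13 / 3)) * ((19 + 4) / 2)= 299 / 7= 42.71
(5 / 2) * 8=20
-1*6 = -6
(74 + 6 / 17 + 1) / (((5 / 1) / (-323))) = -4867.80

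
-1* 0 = 0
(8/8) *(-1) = -1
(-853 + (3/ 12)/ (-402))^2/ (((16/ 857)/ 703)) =1133461912927484375/ 41370624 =27397747564.25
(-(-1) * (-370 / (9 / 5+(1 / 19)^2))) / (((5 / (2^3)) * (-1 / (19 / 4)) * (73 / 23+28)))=58370090 / 1166559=50.04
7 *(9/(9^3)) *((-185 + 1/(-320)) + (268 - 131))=-107527/25920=-4.15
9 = 9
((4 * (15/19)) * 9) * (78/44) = 10530/209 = 50.38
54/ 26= 27/ 13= 2.08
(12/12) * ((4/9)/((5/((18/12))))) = 2/15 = 0.13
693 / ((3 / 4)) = 924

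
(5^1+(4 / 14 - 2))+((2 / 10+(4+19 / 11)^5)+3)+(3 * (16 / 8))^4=7464.74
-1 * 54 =-54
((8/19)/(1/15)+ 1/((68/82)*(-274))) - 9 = -475895/177004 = -2.69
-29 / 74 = -0.39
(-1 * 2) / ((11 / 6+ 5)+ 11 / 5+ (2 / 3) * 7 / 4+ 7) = -5 / 43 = -0.12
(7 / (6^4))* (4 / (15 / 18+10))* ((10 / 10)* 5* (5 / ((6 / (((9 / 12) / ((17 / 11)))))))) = 385 / 95472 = 0.00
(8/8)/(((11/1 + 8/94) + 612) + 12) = 47/29849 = 0.00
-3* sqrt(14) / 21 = -sqrt(14) / 7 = -0.53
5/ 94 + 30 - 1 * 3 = 2543/ 94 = 27.05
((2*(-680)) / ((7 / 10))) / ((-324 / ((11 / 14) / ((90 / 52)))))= 97240 / 35721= 2.72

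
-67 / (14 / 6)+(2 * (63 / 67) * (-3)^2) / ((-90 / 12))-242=-640117 / 2345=-272.97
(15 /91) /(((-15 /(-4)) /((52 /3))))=16 /21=0.76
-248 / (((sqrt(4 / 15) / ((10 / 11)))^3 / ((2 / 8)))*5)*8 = -541.23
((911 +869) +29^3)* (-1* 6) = -157014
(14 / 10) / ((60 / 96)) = 56 / 25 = 2.24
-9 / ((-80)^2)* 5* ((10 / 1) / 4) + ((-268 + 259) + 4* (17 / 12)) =-5147 / 1536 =-3.35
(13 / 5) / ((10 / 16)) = 104 / 25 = 4.16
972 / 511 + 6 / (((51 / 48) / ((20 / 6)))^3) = 4229090924 / 22594887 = 187.17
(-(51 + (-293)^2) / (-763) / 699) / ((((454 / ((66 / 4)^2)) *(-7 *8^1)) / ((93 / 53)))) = -724974525 / 239552224688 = -0.00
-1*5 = -5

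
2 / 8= 1 / 4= 0.25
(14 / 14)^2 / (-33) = -1 / 33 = -0.03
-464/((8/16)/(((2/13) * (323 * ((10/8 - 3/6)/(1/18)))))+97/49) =-396561312/1692511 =-234.30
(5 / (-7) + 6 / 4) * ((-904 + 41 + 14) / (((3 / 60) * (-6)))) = 2223.57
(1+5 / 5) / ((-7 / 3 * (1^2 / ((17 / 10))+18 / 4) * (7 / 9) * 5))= -1836 / 42385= -0.04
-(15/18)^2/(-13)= 25/468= 0.05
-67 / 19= -3.53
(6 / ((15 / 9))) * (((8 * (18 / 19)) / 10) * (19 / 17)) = 1296 / 425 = 3.05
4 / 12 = 0.33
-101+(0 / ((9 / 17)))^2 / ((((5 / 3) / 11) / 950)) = -101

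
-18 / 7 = -2.57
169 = 169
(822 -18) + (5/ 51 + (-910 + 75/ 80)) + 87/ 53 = -4468511/ 43248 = -103.32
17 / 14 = 1.21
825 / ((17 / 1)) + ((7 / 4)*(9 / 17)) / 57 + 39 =113109 / 1292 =87.55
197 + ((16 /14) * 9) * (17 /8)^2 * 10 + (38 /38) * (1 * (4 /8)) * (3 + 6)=18647 /28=665.96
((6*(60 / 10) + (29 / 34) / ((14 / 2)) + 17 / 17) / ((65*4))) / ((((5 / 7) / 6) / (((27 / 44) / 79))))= 143127 / 15363920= 0.01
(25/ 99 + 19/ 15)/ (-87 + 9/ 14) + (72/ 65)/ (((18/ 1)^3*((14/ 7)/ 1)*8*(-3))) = -1516373/ 86177520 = -0.02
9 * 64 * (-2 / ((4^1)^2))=-72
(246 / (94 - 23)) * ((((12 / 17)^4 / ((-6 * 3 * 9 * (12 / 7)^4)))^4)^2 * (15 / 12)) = 226407673220003732492586336205 / 53168289676976274061218301725588941716297774426685124893184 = 0.00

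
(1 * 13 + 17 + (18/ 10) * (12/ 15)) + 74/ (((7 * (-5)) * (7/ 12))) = 34074/ 1225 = 27.82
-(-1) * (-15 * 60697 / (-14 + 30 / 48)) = 7283640 / 107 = 68071.40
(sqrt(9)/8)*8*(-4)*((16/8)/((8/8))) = -24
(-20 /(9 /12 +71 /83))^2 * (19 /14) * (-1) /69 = -418851200 /137214987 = -3.05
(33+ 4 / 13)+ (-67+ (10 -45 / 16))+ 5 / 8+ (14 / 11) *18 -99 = -233309 / 2288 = -101.97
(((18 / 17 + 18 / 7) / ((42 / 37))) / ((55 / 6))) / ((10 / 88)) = 63936 / 20825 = 3.07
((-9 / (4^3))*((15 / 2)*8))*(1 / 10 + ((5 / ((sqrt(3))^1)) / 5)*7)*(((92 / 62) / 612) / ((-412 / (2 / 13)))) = 69 / 90323584 + 805*sqrt(3) / 45161792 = 0.00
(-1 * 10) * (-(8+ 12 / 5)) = 104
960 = 960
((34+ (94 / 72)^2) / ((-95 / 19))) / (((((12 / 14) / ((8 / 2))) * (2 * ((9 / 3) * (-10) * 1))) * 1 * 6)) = 0.09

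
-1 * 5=-5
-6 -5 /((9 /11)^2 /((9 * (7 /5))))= -901 /9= -100.11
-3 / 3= -1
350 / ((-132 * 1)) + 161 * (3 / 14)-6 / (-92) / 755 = 36501329 / 1146090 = 31.85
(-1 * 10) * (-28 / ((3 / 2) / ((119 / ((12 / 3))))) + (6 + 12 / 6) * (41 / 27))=5431.85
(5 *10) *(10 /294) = 250 /147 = 1.70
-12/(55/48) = -576/55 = -10.47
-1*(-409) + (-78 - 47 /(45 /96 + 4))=45829 /143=320.48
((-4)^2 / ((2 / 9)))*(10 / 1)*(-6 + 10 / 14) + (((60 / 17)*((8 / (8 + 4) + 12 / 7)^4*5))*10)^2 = 39057877830455460880 / 1214534039481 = 32158734.59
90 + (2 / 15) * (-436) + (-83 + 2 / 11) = -8407 / 165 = -50.95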